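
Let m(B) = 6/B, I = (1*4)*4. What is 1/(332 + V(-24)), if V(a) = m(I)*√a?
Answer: 2656/881819 - 6*I*√6/881819 ≈ 0.003012 - 1.6667e-5*I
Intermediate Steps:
I = 16 (I = 4*4 = 16)
V(a) = 3*√a/8 (V(a) = (6/16)*√a = (6*(1/16))*√a = 3*√a/8)
1/(332 + V(-24)) = 1/(332 + 3*√(-24)/8) = 1/(332 + 3*(2*I*√6)/8) = 1/(332 + 3*I*√6/4)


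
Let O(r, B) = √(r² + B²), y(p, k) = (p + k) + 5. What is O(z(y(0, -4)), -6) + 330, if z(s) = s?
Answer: 330 + √37 ≈ 336.08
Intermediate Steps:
y(p, k) = 5 + k + p (y(p, k) = (k + p) + 5 = 5 + k + p)
O(r, B) = √(B² + r²)
O(z(y(0, -4)), -6) + 330 = √((-6)² + (5 - 4 + 0)²) + 330 = √(36 + 1²) + 330 = √(36 + 1) + 330 = √37 + 330 = 330 + √37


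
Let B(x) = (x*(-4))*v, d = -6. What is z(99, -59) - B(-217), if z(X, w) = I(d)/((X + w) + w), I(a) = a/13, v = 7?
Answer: -1500766/247 ≈ -6076.0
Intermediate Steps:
I(a) = a/13 (I(a) = a*(1/13) = a/13)
B(x) = -28*x (B(x) = (x*(-4))*7 = -4*x*7 = -28*x)
z(X, w) = -6/(13*(X + 2*w)) (z(X, w) = ((1/13)*(-6))/((X + w) + w) = -6/(13*(X + 2*w)))
z(99, -59) - B(-217) = -6/(13*99 + 26*(-59)) - (-28)*(-217) = -6/(1287 - 1534) - 1*6076 = -6/(-247) - 6076 = -6*(-1/247) - 6076 = 6/247 - 6076 = -1500766/247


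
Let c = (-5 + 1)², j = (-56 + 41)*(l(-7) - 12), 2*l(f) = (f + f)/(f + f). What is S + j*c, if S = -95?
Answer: 2665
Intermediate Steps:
l(f) = ½ (l(f) = ((f + f)/(f + f))/2 = ((2*f)/((2*f)))/2 = ((2*f)*(1/(2*f)))/2 = (½)*1 = ½)
j = 345/2 (j = (-56 + 41)*(½ - 12) = -15*(-23/2) = 345/2 ≈ 172.50)
c = 16 (c = (-4)² = 16)
S + j*c = -95 + (345/2)*16 = -95 + 2760 = 2665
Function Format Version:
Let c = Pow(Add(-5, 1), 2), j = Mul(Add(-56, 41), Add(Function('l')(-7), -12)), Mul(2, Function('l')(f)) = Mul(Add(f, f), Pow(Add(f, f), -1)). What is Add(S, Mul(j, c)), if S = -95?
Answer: 2665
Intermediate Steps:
Function('l')(f) = Rational(1, 2) (Function('l')(f) = Mul(Rational(1, 2), Mul(Add(f, f), Pow(Add(f, f), -1))) = Mul(Rational(1, 2), Mul(Mul(2, f), Pow(Mul(2, f), -1))) = Mul(Rational(1, 2), Mul(Mul(2, f), Mul(Rational(1, 2), Pow(f, -1)))) = Mul(Rational(1, 2), 1) = Rational(1, 2))
j = Rational(345, 2) (j = Mul(Add(-56, 41), Add(Rational(1, 2), -12)) = Mul(-15, Rational(-23, 2)) = Rational(345, 2) ≈ 172.50)
c = 16 (c = Pow(-4, 2) = 16)
Add(S, Mul(j, c)) = Add(-95, Mul(Rational(345, 2), 16)) = Add(-95, 2760) = 2665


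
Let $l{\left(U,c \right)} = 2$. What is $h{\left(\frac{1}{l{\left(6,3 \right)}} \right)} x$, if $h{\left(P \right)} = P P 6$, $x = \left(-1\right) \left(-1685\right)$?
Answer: $\frac{5055}{2} \approx 2527.5$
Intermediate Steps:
$x = 1685$
$h{\left(P \right)} = 6 P^{2}$ ($h{\left(P \right)} = P^{2} \cdot 6 = 6 P^{2}$)
$h{\left(\frac{1}{l{\left(6,3 \right)}} \right)} x = 6 \left(\frac{1}{2}\right)^{2} \cdot 1685 = \frac{6}{4} \cdot 1685 = 6 \cdot \frac{1}{4} \cdot 1685 = \frac{3}{2} \cdot 1685 = \frac{5055}{2}$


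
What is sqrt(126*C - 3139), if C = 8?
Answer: I*sqrt(2131) ≈ 46.163*I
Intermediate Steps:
sqrt(126*C - 3139) = sqrt(126*8 - 3139) = sqrt(1008 - 3139) = sqrt(-2131) = I*sqrt(2131)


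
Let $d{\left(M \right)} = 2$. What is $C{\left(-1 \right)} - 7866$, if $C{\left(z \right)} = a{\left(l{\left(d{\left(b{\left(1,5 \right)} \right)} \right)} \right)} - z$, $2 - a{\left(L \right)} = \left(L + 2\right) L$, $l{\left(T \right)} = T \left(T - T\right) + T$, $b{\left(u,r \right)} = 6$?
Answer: $-7871$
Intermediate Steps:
$l{\left(T \right)} = T$ ($l{\left(T \right)} = T 0 + T = 0 + T = T$)
$a{\left(L \right)} = 2 - L \left(2 + L\right)$ ($a{\left(L \right)} = 2 - \left(L + 2\right) L = 2 - \left(2 + L\right) L = 2 - L \left(2 + L\right)$)
$C{\left(z \right)} = -6 - z$ ($C{\left(z \right)} = \left(2 - 2^{2} - 4\right) - z = \left(2 - 4 - 4\right) - z = -6 - z$)
$C{\left(-1 \right)} - 7866 = \left(-6 - -1\right) - 7866 = \left(-6 + 1\right) - 7866 = -5 - 7866 = -7871$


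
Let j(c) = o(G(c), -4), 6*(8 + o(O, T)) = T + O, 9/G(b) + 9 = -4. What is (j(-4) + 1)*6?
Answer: -607/13 ≈ -46.692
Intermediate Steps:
G(b) = -9/13 (G(b) = 9/(-9 - 4) = 9/(-13) = 9*(-1/13) = -9/13)
o(O, T) = -8 + O/6 + T/6 (o(O, T) = -8 + (T + O)/6 = -8 + (O + T)/6 = -8 + (O/6 + T/6) = -8 + O/6 + T/6)
j(c) = -685/78 (j(c) = -8 + (⅙)*(-9/13) + (⅙)*(-4) = -8 - 3/26 - ⅔ = -685/78)
(j(-4) + 1)*6 = (-685/78 + 1)*6 = -607/78*6 = -607/13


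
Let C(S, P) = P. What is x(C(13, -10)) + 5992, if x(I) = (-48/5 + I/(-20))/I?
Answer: 599291/100 ≈ 5992.9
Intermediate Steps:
x(I) = (-48/5 - I/20)/I (x(I) = (-48*⅕ + I*(-1/20))/I = (-48/5 - I/20)/I)
x(C(13, -10)) + 5992 = (1/20)*(-192 - 1*(-10))/(-10) + 5992 = (1/20)*(-⅒)*(-192 + 10) + 5992 = (1/20)*(-⅒)*(-182) + 5992 = 91/100 + 5992 = 599291/100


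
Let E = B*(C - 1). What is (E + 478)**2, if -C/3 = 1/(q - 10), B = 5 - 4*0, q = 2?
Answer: 14432401/64 ≈ 2.2551e+5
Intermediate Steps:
B = 5 (B = 5 + 0 = 5)
C = 3/8 (C = -3/(2 - 10) = -3/(-8) = -3*(-1/8) = 3/8 ≈ 0.37500)
E = -25/8 (E = 5*(3/8 - 1) = 5*(-5/8) = -25/8 ≈ -3.1250)
(E + 478)**2 = (-25/8 + 478)**2 = (3799/8)**2 = 14432401/64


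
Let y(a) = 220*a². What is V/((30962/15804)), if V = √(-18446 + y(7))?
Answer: 7902*I*√7666/15481 ≈ 44.691*I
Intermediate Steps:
V = I*√7666 (V = √(-18446 + 220*7²) = √(-18446 + 220*49) = √(-18446 + 10780) = √(-7666) = I*√7666 ≈ 87.556*I)
V/((30962/15804)) = (I*√7666)/((30962/15804)) = (I*√7666)/((30962*(1/15804))) = (I*√7666)/(15481/7902) = (I*√7666)*(7902/15481) = 7902*I*√7666/15481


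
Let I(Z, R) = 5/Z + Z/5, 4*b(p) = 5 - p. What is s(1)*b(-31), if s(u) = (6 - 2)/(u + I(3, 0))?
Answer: 540/49 ≈ 11.020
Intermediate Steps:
b(p) = 5/4 - p/4 (b(p) = (5 - p)/4 = 5/4 - p/4)
I(Z, R) = 5/Z + Z/5 (I(Z, R) = 5/Z + Z*(⅕) = 5/Z + Z/5)
s(u) = 4/(34/15 + u) (s(u) = (6 - 2)/(u + (5/3 + (⅕)*3)) = 4/(u + (5*(⅓) + ⅗)) = 4/(u + (5/3 + ⅗)) = 4/(u + 34/15) = 4/(34/15 + u))
s(1)*b(-31) = (60/(34 + 15*1))*(5/4 - ¼*(-31)) = (60/(34 + 15))*(5/4 + 31/4) = (60/49)*9 = 540/49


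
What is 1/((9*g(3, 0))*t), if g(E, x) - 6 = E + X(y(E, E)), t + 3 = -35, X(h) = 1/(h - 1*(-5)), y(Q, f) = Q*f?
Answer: -7/21717 ≈ -0.00032233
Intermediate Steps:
X(h) = 1/(5 + h) (X(h) = 1/(h + 5) = 1/(5 + h))
t = -38 (t = -3 - 35 = -38)
g(E, x) = 6 + E + 1/(5 + E²) (g(E, x) = 6 + (E + 1/(5 + E*E)) = 6 + (E + 1/(5 + E²)) = 6 + E + 1/(5 + E²))
1/((9*g(3, 0))*t) = 1/((9*((1 + (5 + 3²)*(6 + 3))/(5 + 3²)))*(-38)) = 1/((9*((1 + (5 + 9)*9)/(5 + 9)))*(-38)) = 1/((9*((1 + 14*9)/14))*(-38)) = 1/((9*((1 + 126)/14))*(-38)) = 1/((9*((1/14)*127))*(-38)) = 1/((9*(127/14))*(-38)) = 1/((1143/14)*(-38)) = 1/(-21717/7) = -7/21717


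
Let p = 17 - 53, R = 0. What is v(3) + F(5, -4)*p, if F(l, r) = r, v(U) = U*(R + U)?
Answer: 153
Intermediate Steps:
v(U) = U**2 (v(U) = U*(0 + U) = U*U = U**2)
p = -36
v(3) + F(5, -4)*p = 3**2 - 4*(-36) = 9 + 144 = 153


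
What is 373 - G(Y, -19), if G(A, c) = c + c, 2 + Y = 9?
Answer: 411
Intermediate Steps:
Y = 7 (Y = -2 + 9 = 7)
G(A, c) = 2*c
373 - G(Y, -19) = 373 - 2*(-19) = 373 - 1*(-38) = 373 + 38 = 411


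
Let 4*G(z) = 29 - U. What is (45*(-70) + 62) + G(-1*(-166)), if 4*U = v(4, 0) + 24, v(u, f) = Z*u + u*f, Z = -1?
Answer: -3082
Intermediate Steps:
v(u, f) = -u + f*u (v(u, f) = -u + u*f = -u + f*u)
U = 5 (U = (4*(-1 + 0) + 24)/4 = (4*(-1) + 24)/4 = (-4 + 24)/4 = (¼)*20 = 5)
G(z) = 6 (G(z) = (29 - 1*5)/4 = (29 - 5)/4 = (¼)*24 = 6)
(45*(-70) + 62) + G(-1*(-166)) = (45*(-70) + 62) + 6 = (-3150 + 62) + 6 = -3088 + 6 = -3082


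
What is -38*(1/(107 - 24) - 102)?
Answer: 321670/83 ≈ 3875.5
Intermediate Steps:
-38*(1/(107 - 24) - 102) = -38*(1/83 - 102) = -38*(-8465/83) = 321670/83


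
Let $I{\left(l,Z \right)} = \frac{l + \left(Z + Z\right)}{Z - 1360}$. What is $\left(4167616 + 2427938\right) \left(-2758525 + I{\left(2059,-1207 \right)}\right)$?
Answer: $- \frac{46703997193259280}{2567} \approx -1.8194 \cdot 10^{13}$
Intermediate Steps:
$I{\left(l,Z \right)} = \frac{l + 2 Z}{-1360 + Z}$
$\left(4167616 + 2427938\right) \left(-2758525 + I{\left(2059,-1207 \right)}\right) = \left(4167616 + 2427938\right) \left(-2758525 + \frac{2059 + 2 \left(-1207\right)}{-1360 - 1207}\right) = 6595554 \left(-2758525 + \frac{2059 - 2414}{-2567}\right) = 6595554 \left(-2758525 - - \frac{355}{2567}\right) = 6595554 \left(-2758525 + \frac{355}{2567}\right) = 6595554 \left(- \frac{7081133320}{2567}\right) = - \frac{46703997193259280}{2567}$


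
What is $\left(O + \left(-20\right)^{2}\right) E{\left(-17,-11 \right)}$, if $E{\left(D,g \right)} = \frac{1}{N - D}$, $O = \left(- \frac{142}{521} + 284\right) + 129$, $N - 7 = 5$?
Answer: $\frac{423431}{15109} \approx 28.025$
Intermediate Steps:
$N = 12$ ($N = 7 + 5 = 12$)
$O = \frac{215031}{521}$ ($O = \left(\left(-142\right) \frac{1}{521} + 284\right) + 129 = \left(- \frac{142}{521} + 284\right) + 129 = \frac{147822}{521} + 129 = \frac{215031}{521} \approx 412.73$)
$E{\left(D,g \right)} = \frac{1}{12 - D}$
$\left(O + \left(-20\right)^{2}\right) E{\left(-17,-11 \right)} = \left(\frac{215031}{521} + \left(-20\right)^{2}\right) \left(- \frac{1}{-12 - 17}\right) = \left(\frac{215031}{521} + 400\right) \left(- \frac{1}{-29}\right) = \frac{423431 \left(\left(-1\right) \left(- \frac{1}{29}\right)\right)}{521} = \frac{423431}{521} \cdot \frac{1}{29} = \frac{423431}{15109}$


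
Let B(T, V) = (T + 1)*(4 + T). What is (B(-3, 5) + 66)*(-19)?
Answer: -1216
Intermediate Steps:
B(T, V) = (1 + T)*(4 + T)
(B(-3, 5) + 66)*(-19) = ((4 + (-3)**2 + 5*(-3)) + 66)*(-19) = ((4 + 9 - 15) + 66)*(-19) = (-2 + 66)*(-19) = 64*(-19) = -1216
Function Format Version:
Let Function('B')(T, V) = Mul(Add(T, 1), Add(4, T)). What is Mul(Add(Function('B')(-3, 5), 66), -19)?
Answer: -1216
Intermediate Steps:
Function('B')(T, V) = Mul(Add(1, T), Add(4, T))
Mul(Add(Function('B')(-3, 5), 66), -19) = Mul(Add(Add(4, Pow(-3, 2), Mul(5, -3)), 66), -19) = Mul(Add(Add(4, 9, -15), 66), -19) = Mul(Add(-2, 66), -19) = Mul(64, -19) = -1216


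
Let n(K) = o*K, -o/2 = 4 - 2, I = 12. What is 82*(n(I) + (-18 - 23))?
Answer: -7298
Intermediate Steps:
o = -4 (o = -2*(4 - 2) = -2*2 = -4)
n(K) = -4*K
82*(n(I) + (-18 - 23)) = 82*(-4*12 + (-18 - 23)) = 82*(-48 - 41) = 82*(-89) = -7298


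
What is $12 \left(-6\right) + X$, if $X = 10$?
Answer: $-62$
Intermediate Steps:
$12 \left(-6\right) + X = 12 \left(-6\right) + 10 = -72 + 10 = -62$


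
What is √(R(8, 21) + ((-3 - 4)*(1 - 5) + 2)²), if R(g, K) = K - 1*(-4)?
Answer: 5*√37 ≈ 30.414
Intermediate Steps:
R(g, K) = 4 + K (R(g, K) = K + 4 = 4 + K)
√(R(8, 21) + ((-3 - 4)*(1 - 5) + 2)²) = √((4 + 21) + ((-3 - 4)*(1 - 5) + 2)²) = √(25 + (-7*(-4) + 2)²) = √(25 + (28 + 2)²) = √(25 + 30²) = √(25 + 900) = √925 = 5*√37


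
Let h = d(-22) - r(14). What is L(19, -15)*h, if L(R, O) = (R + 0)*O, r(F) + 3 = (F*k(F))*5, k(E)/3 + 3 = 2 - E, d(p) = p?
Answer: -892335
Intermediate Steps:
k(E) = -3 - 3*E (k(E) = -9 + 3*(2 - E) = -9 + (6 - 3*E) = -3 - 3*E)
r(F) = -3 + 5*F*(-3 - 3*F) (r(F) = -3 + (F*(-3 - 3*F))*5 = -3 + 5*F*(-3 - 3*F))
L(R, O) = O*R (L(R, O) = R*O = O*R)
h = 3131 (h = -22 - (-3 - 15*14*(1 + 14)) = -22 - (-3 - 15*14*15) = -22 - (-3 - 3150) = -22 - 1*(-3153) = -22 + 3153 = 3131)
L(19, -15)*h = -15*19*3131 = -285*3131 = -892335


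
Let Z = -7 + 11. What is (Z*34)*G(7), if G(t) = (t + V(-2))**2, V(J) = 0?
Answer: 6664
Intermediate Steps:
G(t) = t**2 (G(t) = (t + 0)**2 = t**2)
Z = 4
(Z*34)*G(7) = (4*34)*7**2 = 136*49 = 6664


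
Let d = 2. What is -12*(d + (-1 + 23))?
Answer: -288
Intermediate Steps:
-12*(d + (-1 + 23)) = -12*(2 + (-1 + 23)) = -12*(2 + 22) = -12*24 = -288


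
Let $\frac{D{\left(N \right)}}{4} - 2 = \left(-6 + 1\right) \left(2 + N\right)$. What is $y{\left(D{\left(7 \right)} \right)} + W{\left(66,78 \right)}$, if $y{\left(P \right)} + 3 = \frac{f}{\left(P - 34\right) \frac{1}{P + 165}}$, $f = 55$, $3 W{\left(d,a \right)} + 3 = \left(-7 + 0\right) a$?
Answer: $- \frac{37931}{206} \approx -184.13$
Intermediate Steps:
$W{\left(d,a \right)} = -1 - \frac{7 a}{3}$ ($W{\left(d,a \right)} = -1 + \frac{\left(-7 + 0\right) a}{3} = -1 + \frac{\left(-7\right) a}{3} = -1 - \frac{7 a}{3}$)
$D{\left(N \right)} = -32 - 20 N$ ($D{\left(N \right)} = 8 + 4 \left(-6 + 1\right) \left(2 + N\right) = 8 + 4 \left(- 5 \left(2 + N\right)\right) = 8 + 4 \left(-10 - 5 N\right) = 8 - \left(40 + 20 N\right) = -32 - 20 N$)
$y{\left(P \right)} = -3 + \frac{55 \left(165 + P\right)}{-34 + P}$ ($y{\left(P \right)} = -3 + \frac{55}{\left(P - 34\right) \frac{1}{P + 165}} = -3 + \frac{55}{\left(-34 + P\right) \frac{1}{165 + P}} = -3 + \frac{55}{\frac{1}{165 + P} \left(-34 + P\right)} = -3 + 55 \frac{165 + P}{-34 + P} = -3 + \frac{55 \left(165 + P\right)}{-34 + P}$)
$y{\left(D{\left(7 \right)} \right)} + W{\left(66,78 \right)} = \frac{9177 + 52 \left(-32 - 140\right)}{-34 - 172} - 183 = \frac{9177 + 52 \left(-172\right)}{-34 - 172} - 183 = \frac{9177 - 8944}{-206} - 183 = \left(- \frac{1}{206}\right) 233 - 183 = - \frac{233}{206} - 183 = - \frac{37931}{206}$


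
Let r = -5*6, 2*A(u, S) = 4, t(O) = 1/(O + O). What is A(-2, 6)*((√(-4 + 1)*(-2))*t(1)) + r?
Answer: -30 - 2*I*√3 ≈ -30.0 - 3.4641*I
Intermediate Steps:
t(O) = 1/(2*O)
A(u, S) = 2 (A(u, S) = (½)*4 = 2)
r = -30
A(-2, 6)*((√(-4 + 1)*(-2))*t(1)) + r = 2*((√(-4 + 1)*(-2))*((½)/1)) - 30 = 2*((√(-3)*(-2))*((½)*1)) - 30 = 2*(((I*√3)*(-2))*(½)) - 30 = 2*(-2*I*√3*(½)) - 30 = 2*(-I*√3) - 30 = -2*I*√3 - 30 = -30 - 2*I*√3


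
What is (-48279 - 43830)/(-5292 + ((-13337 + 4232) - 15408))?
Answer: 30703/9935 ≈ 3.0904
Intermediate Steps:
(-48279 - 43830)/(-5292 + ((-13337 + 4232) - 15408)) = -92109/(-5292 + (-9105 - 15408)) = -92109/(-5292 - 24513) = -92109/(-29805) = -92109*(-1/29805) = 30703/9935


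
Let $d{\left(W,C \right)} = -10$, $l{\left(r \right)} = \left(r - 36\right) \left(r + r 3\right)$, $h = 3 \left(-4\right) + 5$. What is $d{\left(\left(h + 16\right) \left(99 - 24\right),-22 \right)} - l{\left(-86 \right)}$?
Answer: $-41978$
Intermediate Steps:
$h = -7$ ($h = -12 + 5 = -7$)
$l{\left(r \right)} = 4 r \left(-36 + r\right)$ ($l{\left(r \right)} = \left(-36 + r\right) \left(r + 3 r\right) = \left(-36 + r\right) 4 r = 4 r \left(-36 + r\right)$)
$d{\left(\left(h + 16\right) \left(99 - 24\right),-22 \right)} - l{\left(-86 \right)} = -10 - 4 \left(-86\right) \left(-36 - 86\right) = -10 - 4 \left(-86\right) \left(-122\right) = -10 - 41968 = -41978$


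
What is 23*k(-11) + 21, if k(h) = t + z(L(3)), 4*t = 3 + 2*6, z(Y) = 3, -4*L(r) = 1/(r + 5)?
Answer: 705/4 ≈ 176.25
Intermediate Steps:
L(r) = -1/(4*(5 + r)) (L(r) = -1/(4*(r + 5)) = -1/(4*(5 + r)))
t = 15/4 (t = (3 + 2*6)/4 = (3 + 12)/4 = (1/4)*15 = 15/4 ≈ 3.7500)
k(h) = 27/4 (k(h) = 15/4 + 3 = 27/4)
23*k(-11) + 21 = 23*(27/4) + 21 = 621/4 + 21 = 705/4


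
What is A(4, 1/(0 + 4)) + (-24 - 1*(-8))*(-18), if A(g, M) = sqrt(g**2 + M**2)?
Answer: 288 + sqrt(257)/4 ≈ 292.01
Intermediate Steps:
A(g, M) = sqrt(M**2 + g**2)
A(4, 1/(0 + 4)) + (-24 - 1*(-8))*(-18) = sqrt((1/(0 + 4))**2 + 4**2) + (-24 - 1*(-8))*(-18) = sqrt((1/4)**2 + 16) + (-24 + 8)*(-18) = sqrt((1/4)**2 + 16) - 16*(-18) = sqrt(1/16 + 16) + 288 = sqrt(257/16) + 288 = sqrt(257)/4 + 288 = 288 + sqrt(257)/4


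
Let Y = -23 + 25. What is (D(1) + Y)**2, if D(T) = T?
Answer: 9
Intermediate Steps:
Y = 2
(D(1) + Y)**2 = (1 + 2)**2 = 3**2 = 9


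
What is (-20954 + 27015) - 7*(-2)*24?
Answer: 6397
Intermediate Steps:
(-20954 + 27015) - 7*(-2)*24 = 6061 + 14*24 = 6061 + 336 = 6397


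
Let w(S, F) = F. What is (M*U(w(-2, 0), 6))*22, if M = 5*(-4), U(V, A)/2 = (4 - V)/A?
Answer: -1760/3 ≈ -586.67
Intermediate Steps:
U(V, A) = 2*(4 - V)/A (U(V, A) = 2*((4 - V)/A) = 2*(4 - V)/A)
M = -20
(M*U(w(-2, 0), 6))*22 = -40*(4 - 1*0)/6*22 = -40*(4 + 0)/6*22 = -40*4/6*22 = -20*4/3*22 = -80/3*22 = -1760/3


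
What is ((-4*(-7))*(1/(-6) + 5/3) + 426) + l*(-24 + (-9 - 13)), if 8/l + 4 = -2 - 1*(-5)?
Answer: 836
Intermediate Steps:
l = -8 (l = 8/(-4 + (-2 - 1*(-5))) = 8/(-4 + (-2 + 5)) = 8/(-4 + 3) = 8/(-1) = 8*(-1) = -8)
((-4*(-7))*(1/(-6) + 5/3) + 426) + l*(-24 + (-9 - 13)) = ((-4*(-7))*(1/(-6) + 5/3) + 426) - 8*(-24 + (-9 - 13)) = (28*(1*(-⅙) + 5*(⅓)) + 426) - 8*(-24 - 22) = (28*(-⅙ + 5/3) + 426) - 8*(-46) = (28*(3/2) + 426) + 368 = (42 + 426) + 368 = 468 + 368 = 836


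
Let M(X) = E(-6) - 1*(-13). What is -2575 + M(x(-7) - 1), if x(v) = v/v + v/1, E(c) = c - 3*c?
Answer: -2550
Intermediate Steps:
E(c) = -2*c
x(v) = 1 + v (x(v) = 1 + v*1 = 1 + v)
M(X) = 25 (M(X) = -2*(-6) - 1*(-13) = 12 + 13 = 25)
-2575 + M(x(-7) - 1) = -2575 + 25 = -2550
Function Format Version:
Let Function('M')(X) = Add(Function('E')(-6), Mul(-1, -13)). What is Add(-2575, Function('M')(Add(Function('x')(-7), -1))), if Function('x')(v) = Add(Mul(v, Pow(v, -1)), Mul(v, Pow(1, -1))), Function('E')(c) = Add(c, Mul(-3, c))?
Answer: -2550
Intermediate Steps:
Function('E')(c) = Mul(-2, c)
Function('x')(v) = Add(1, v) (Function('x')(v) = Add(1, Mul(v, 1)) = Add(1, v))
Function('M')(X) = 25 (Function('M')(X) = Add(Mul(-2, -6), Mul(-1, -13)) = Add(12, 13) = 25)
Add(-2575, Function('M')(Add(Function('x')(-7), -1))) = Add(-2575, 25) = -2550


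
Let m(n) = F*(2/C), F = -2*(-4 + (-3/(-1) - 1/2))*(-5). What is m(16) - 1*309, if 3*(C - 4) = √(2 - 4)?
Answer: 3*(-103*√2 + 1266*I)/(√2 - 12*I) ≈ -316.4 + 0.87178*I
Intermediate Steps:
C = 4 + I*√2/3 (C = 4 + √(2 - 4)/3 = 4 + √(-2)/3 = 4 + (I*√2)/3 = 4 + I*√2/3 ≈ 4.0 + 0.4714*I)
F = -15 (F = -2*(-4 + (-3*(-1) - 1*½))*(-5) = -2*(-4 + (3 - ½))*(-5) = -2*(-4 + 5/2)*(-5) = -2*(-3/2)*(-5) = 3*(-5) = -15)
m(n) = -30/(4 + I*√2/3)
m(16) - 1*309 = (-540/73 + 45*I*√2/73) - 1*309 = (-540/73 + 45*I*√2/73) - 309 = -23097/73 + 45*I*√2/73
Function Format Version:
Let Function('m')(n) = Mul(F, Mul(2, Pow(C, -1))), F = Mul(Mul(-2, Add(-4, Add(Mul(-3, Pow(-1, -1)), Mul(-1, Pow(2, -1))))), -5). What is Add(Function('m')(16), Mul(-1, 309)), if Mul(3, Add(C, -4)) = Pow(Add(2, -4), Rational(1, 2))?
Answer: Mul(3, Pow(Add(Pow(2, Rational(1, 2)), Mul(-12, I)), -1), Add(Mul(-103, Pow(2, Rational(1, 2))), Mul(1266, I))) ≈ Add(-316.40, Mul(0.87178, I))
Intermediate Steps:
C = Add(4, Mul(Rational(1, 3), I, Pow(2, Rational(1, 2)))) (C = Add(4, Mul(Rational(1, 3), Pow(Add(2, -4), Rational(1, 2)))) = Add(4, Mul(Rational(1, 3), Pow(-2, Rational(1, 2)))) = Add(4, Mul(Rational(1, 3), Mul(I, Pow(2, Rational(1, 2))))) = Add(4, Mul(Rational(1, 3), I, Pow(2, Rational(1, 2)))) ≈ Add(4.0000, Mul(0.47140, I)))
F = -15 (F = Mul(Mul(-2, Add(-4, Add(Mul(-3, -1), Mul(-1, Rational(1, 2))))), -5) = Mul(Mul(-2, Add(-4, Add(3, Rational(-1, 2)))), -5) = Mul(Mul(-2, Add(-4, Rational(5, 2))), -5) = Mul(Mul(-2, Rational(-3, 2)), -5) = Mul(3, -5) = -15)
Function('m')(n) = Mul(-30, Pow(Add(4, Mul(Rational(1, 3), I, Pow(2, Rational(1, 2)))), -1)) (Function('m')(n) = Mul(-15, Mul(2, Pow(Add(4, Mul(Rational(1, 3), I, Pow(2, Rational(1, 2)))), -1))) = Mul(-30, Pow(Add(4, Mul(Rational(1, 3), I, Pow(2, Rational(1, 2)))), -1)))
Add(Function('m')(16), Mul(-1, 309)) = Add(Add(Rational(-540, 73), Mul(Rational(45, 73), I, Pow(2, Rational(1, 2)))), Mul(-1, 309)) = Add(Add(Rational(-540, 73), Mul(Rational(45, 73), I, Pow(2, Rational(1, 2)))), -309) = Add(Rational(-23097, 73), Mul(Rational(45, 73), I, Pow(2, Rational(1, 2))))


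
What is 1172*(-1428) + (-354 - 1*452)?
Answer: -1674422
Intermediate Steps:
1172*(-1428) + (-354 - 1*452) = -1673616 + (-354 - 452) = -1673616 - 806 = -1674422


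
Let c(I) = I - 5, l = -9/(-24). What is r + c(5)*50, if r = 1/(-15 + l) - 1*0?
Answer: -8/117 ≈ -0.068376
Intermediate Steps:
l = 3/8 (l = -9*(-1/24) = 3/8 ≈ 0.37500)
r = -8/117 (r = 1/(-15 + 3/8) - 1*0 = 1/(-117/8) + 0 = -8/117 + 0 = -8/117 ≈ -0.068376)
c(I) = -5 + I
r + c(5)*50 = -8/117 + (-5 + 5)*50 = -8/117 + 0*50 = -8/117 + 0 = -8/117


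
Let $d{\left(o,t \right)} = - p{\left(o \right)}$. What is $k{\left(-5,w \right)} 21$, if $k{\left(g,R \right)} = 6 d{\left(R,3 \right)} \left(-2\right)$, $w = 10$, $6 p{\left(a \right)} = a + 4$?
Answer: $588$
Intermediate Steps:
$p{\left(a \right)} = \frac{2}{3} + \frac{a}{6}$ ($p{\left(a \right)} = \frac{a + 4}{6} = \frac{4 + a}{6} = \frac{2}{3} + \frac{a}{6}$)
$d{\left(o,t \right)} = - \frac{2}{3} - \frac{o}{6}$ ($d{\left(o,t \right)} = - (\frac{2}{3} + \frac{o}{6}) = - \frac{2}{3} - \frac{o}{6}$)
$k{\left(g,R \right)} = 8 + 2 R$ ($k{\left(g,R \right)} = 6 \left(- \frac{2}{3} - \frac{R}{6}\right) \left(-2\right) = \left(-4 - R\right) \left(-2\right) = 8 + 2 R$)
$k{\left(-5,w \right)} 21 = \left(8 + 2 \cdot 10\right) 21 = \left(8 + 20\right) 21 = 28 \cdot 21 = 588$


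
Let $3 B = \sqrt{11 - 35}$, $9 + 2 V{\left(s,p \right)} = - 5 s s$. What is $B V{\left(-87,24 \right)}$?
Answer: $- 12618 i \sqrt{6} \approx - 30908.0 i$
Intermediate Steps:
$V{\left(s,p \right)} = - \frac{9}{2} - \frac{5 s^{2}}{2}$ ($V{\left(s,p \right)} = - \frac{9}{2} + \frac{- 5 s s}{2} = - \frac{9}{2} + \frac{\left(-5\right) s^{2}}{2} = - \frac{9}{2} - \frac{5 s^{2}}{2}$)
$B = \frac{2 i \sqrt{6}}{3}$ ($B = \frac{\sqrt{11 - 35}}{3} = \frac{\sqrt{-24}}{3} = \frac{2 i \sqrt{6}}{3} \approx 1.633 i$)
$B V{\left(-87,24 \right)} = \frac{2 i \sqrt{6}}{3} \left(- \frac{9}{2} - \frac{5 \left(-87\right)^{2}}{2}\right) = \frac{2 i \sqrt{6}}{3} \left(- \frac{9}{2} - \frac{37845}{2}\right) = \frac{2 i \sqrt{6}}{3} \left(-18927\right) = - 12618 i \sqrt{6}$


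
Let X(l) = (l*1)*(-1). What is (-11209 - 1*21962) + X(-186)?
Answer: -32985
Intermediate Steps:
X(l) = -l (X(l) = l*(-1) = -l)
(-11209 - 1*21962) + X(-186) = (-11209 - 1*21962) - 1*(-186) = (-11209 - 21962) + 186 = -33171 + 186 = -32985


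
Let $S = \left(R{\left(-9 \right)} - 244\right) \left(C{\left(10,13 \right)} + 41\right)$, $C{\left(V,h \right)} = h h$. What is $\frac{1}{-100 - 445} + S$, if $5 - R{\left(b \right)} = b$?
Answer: $- \frac{26323501}{545} \approx -48300.0$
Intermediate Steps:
$R{\left(b \right)} = 5 - b$
$C{\left(V,h \right)} = h^{2}$
$S = -48300$ ($S = \left(\left(5 - -9\right) - 244\right) \left(13^{2} + 41\right) = \left(\left(5 + 9\right) - 244\right) \left(169 + 41\right) = \left(14 - 244\right) 210 = \left(-230\right) 210 = -48300$)
$\frac{1}{-100 - 445} + S = \frac{1}{-100 - 445} - 48300 = \frac{1}{-545} - 48300 = - \frac{1}{545} - 48300 = - \frac{26323501}{545}$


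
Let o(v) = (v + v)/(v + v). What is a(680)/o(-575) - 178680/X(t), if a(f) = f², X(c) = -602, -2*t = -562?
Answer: 139271740/301 ≈ 4.6270e+5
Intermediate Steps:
t = 281 (t = -½*(-562) = 281)
o(v) = 1 (o(v) = (2*v)/((2*v)) = (2*v)*(1/(2*v)) = 1)
a(680)/o(-575) - 178680/X(t) = 680²/1 - 178680/(-602) = 462400*1 - 178680*(-1/602) = 462400 + 89340/301 = 139271740/301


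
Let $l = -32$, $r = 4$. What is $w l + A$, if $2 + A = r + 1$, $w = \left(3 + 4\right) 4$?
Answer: $-893$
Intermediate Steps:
$w = 28$ ($w = 7 \cdot 4 = 28$)
$A = 3$ ($A = -2 + \left(4 + 1\right) = -2 + 5 = 3$)
$w l + A = 28 \left(-32\right) + 3 = -896 + 3 = -893$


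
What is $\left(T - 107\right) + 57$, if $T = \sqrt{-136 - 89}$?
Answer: $-50 + 15 i \approx -50.0 + 15.0 i$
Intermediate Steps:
$T = 15 i$ ($T = \sqrt{-225} = 15 i \approx 15.0 i$)
$\left(T - 107\right) + 57 = \left(15 i - 107\right) + 57 = \left(-107 + 15 i\right) + 57 = -50 + 15 i$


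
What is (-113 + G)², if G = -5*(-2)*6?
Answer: 2809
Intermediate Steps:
G = 60 (G = 10*6 = 60)
(-113 + G)² = (-113 + 60)² = (-53)² = 2809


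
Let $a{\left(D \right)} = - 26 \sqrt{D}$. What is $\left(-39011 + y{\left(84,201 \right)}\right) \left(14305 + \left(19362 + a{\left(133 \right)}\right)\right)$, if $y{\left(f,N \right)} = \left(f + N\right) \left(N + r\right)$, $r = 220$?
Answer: $2726151658 - 2105324 \sqrt{133} \approx 2.7019 \cdot 10^{9}$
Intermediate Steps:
$y{\left(f,N \right)} = \left(220 + N\right) \left(N + f\right)$ ($y{\left(f,N \right)} = \left(f + N\right) \left(N + 220\right) = \left(N + f\right) \left(220 + N\right) = \left(220 + N\right) \left(N + f\right)$)
$\left(-39011 + y{\left(84,201 \right)}\right) \left(14305 + \left(19362 + a{\left(133 \right)}\right)\right) = \left(-39011 + \left(201^{2} + 220 \cdot 201 + 220 \cdot 84 + 201 \cdot 84\right)\right) \left(14305 + \left(19362 - 26 \sqrt{133}\right)\right) = \left(-39011 + \left(40401 + 44220 + 18480 + 16884\right)\right) \left(33667 - 26 \sqrt{133}\right) = \left(-39011 + 119985\right) \left(33667 - 26 \sqrt{133}\right) = 80974 \left(33667 - 26 \sqrt{133}\right) = 2726151658 - 2105324 \sqrt{133}$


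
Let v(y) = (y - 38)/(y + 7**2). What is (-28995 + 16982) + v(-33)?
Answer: -192279/16 ≈ -12017.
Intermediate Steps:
v(y) = (-38 + y)/(49 + y) (v(y) = (-38 + y)/(y + 49) = (-38 + y)/(49 + y))
(-28995 + 16982) + v(-33) = (-28995 + 16982) + (-38 - 33)/(49 - 33) = -12013 - 71/16 = -192279/16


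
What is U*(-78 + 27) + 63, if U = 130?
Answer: -6567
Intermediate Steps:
U*(-78 + 27) + 63 = 130*(-78 + 27) + 63 = 130*(-51) + 63 = -6630 + 63 = -6567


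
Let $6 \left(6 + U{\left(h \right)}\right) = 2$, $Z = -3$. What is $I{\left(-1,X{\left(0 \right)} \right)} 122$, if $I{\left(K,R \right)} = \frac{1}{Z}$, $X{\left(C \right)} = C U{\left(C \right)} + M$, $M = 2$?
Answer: $- \frac{122}{3} \approx -40.667$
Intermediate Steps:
$U{\left(h \right)} = - \frac{17}{3}$ ($U{\left(h \right)} = -6 + \frac{1}{6} \cdot 2 = -6 + \frac{1}{3} = - \frac{17}{3}$)
$X{\left(C \right)} = 2 - \frac{17 C}{3}$ ($X{\left(C \right)} = C \left(- \frac{17}{3}\right) + 2 = - \frac{17 C}{3} + 2 = 2 - \frac{17 C}{3}$)
$I{\left(K,R \right)} = - \frac{1}{3}$ ($I{\left(K,R \right)} = \frac{1}{-3} = - \frac{1}{3}$)
$I{\left(-1,X{\left(0 \right)} \right)} 122 = \left(- \frac{1}{3}\right) 122 = - \frac{122}{3}$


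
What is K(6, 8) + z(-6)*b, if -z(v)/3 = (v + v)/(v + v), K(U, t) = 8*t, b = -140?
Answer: 484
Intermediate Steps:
z(v) = -3 (z(v) = -3*(v + v)/(v + v) = -3*2*v/(2*v) = -3*2*v*1/(2*v) = -3*1 = -3)
K(6, 8) + z(-6)*b = 8*8 - 3*(-140) = 64 + 420 = 484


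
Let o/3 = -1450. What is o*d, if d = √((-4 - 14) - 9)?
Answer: -13050*I*√3 ≈ -22603.0*I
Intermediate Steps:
d = 3*I*√3 (d = √(-18 - 9) = √(-27) = 3*I*√3 ≈ 5.1962*I)
o = -4350 (o = 3*(-1450) = -4350)
o*d = -13050*I*√3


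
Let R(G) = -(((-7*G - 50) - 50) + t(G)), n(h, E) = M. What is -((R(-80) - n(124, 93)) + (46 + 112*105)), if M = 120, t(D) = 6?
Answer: -11220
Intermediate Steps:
n(h, E) = 120
R(G) = 94 + 7*G (R(G) = -(((-7*G - 50) - 50) + 6) = -(((-50 - 7*G) - 50) + 6) = -((-100 - 7*G) + 6) = -(-94 - 7*G) = 94 + 7*G)
-((R(-80) - n(124, 93)) + (46 + 112*105)) = -(((94 + 7*(-80)) - 1*120) + (46 + 112*105)) = -(((94 - 560) - 120) + (46 + 11760)) = -((-466 - 120) + 11806) = -(-586 + 11806) = -1*11220 = -11220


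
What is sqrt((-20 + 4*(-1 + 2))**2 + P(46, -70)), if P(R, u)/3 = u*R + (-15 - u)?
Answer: I*sqrt(9239) ≈ 96.12*I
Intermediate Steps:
P(R, u) = -45 - 3*u + 3*R*u (P(R, u) = 3*(u*R + (-15 - u)) = 3*(R*u + (-15 - u)) = 3*(-15 - u + R*u) = -45 - 3*u + 3*R*u)
sqrt((-20 + 4*(-1 + 2))**2 + P(46, -70)) = sqrt((-20 + 4*(-1 + 2))**2 + (-45 - 3*(-70) + 3*46*(-70))) = sqrt((-20 + 4*1)**2 + (-45 + 210 - 9660)) = sqrt((-20 + 4)**2 - 9495) = sqrt((-16)**2 - 9495) = sqrt(256 - 9495) = sqrt(-9239) = I*sqrt(9239)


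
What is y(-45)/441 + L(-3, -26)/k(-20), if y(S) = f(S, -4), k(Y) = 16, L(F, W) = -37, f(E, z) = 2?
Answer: -16285/7056 ≈ -2.3080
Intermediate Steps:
y(S) = 2
y(-45)/441 + L(-3, -26)/k(-20) = 2/441 - 37/16 = -16285/7056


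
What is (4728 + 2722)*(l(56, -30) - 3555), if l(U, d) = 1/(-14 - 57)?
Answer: -1880424700/71 ≈ -2.6485e+7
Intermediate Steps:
l(U, d) = -1/71 (l(U, d) = 1/(-71) = -1/71)
(4728 + 2722)*(l(56, -30) - 3555) = (4728 + 2722)*(-1/71 - 3555) = 7450*(-252406/71) = -1880424700/71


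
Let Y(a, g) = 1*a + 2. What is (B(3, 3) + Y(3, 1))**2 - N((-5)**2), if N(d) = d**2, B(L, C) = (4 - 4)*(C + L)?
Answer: -600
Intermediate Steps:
Y(a, g) = 2 + a (Y(a, g) = a + 2 = 2 + a)
B(L, C) = 0 (B(L, C) = 0*(C + L) = 0)
(B(3, 3) + Y(3, 1))**2 - N((-5)**2) = (0 + (2 + 3))**2 - ((-5)**2)**2 = (0 + 5)**2 - 1*25**2 = 5**2 - 1*625 = 25 - 625 = -600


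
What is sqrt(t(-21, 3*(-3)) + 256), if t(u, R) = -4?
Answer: 6*sqrt(7) ≈ 15.875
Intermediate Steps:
sqrt(t(-21, 3*(-3)) + 256) = sqrt(-4 + 256) = sqrt(252) = 6*sqrt(7)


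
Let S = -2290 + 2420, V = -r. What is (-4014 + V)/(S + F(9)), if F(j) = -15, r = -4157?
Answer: 143/115 ≈ 1.2435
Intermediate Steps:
V = 4157 (V = -1*(-4157) = 4157)
S = 130
(-4014 + V)/(S + F(9)) = (-4014 + 4157)/(130 - 15) = 143/115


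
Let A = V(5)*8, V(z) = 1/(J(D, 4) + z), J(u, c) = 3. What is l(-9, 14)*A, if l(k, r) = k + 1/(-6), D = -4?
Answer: -55/6 ≈ -9.1667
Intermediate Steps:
V(z) = 1/(3 + z)
l(k, r) = -⅙ + k (l(k, r) = k - ⅙ = -⅙ + k)
A = 1 (A = 8/(3 + 5) = 8/8 = (⅛)*8 = 1)
l(-9, 14)*A = (-⅙ - 9)*1 = -55/6*1 = -55/6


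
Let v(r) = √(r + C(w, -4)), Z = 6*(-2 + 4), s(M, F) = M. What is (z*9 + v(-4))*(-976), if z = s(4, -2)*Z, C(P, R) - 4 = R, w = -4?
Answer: -421632 - 1952*I ≈ -4.2163e+5 - 1952.0*I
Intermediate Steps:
C(P, R) = 4 + R
Z = 12 (Z = 6*2 = 12)
z = 48 (z = 4*12 = 48)
v(r) = √r (v(r) = √(r + (4 - 4)) = √(r + 0) = √r)
(z*9 + v(-4))*(-976) = (48*9 + √(-4))*(-976) = (432 + 2*I)*(-976) = -421632 - 1952*I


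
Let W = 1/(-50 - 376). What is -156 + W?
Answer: -66457/426 ≈ -156.00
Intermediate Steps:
W = -1/426 (W = 1/(-426) = -1/426 ≈ -0.0023474)
-156 + W = -156 - 1/426 = -66457/426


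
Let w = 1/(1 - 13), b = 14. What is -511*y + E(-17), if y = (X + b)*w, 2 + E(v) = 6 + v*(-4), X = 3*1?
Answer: 9551/12 ≈ 795.92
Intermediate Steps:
X = 3
E(v) = 4 - 4*v (E(v) = -2 + (6 + v*(-4)) = -2 + (6 - 4*v) = 4 - 4*v)
w = -1/12 (w = 1/(-12) = -1/12 ≈ -0.083333)
y = -17/12 (y = (3 + 14)*(-1/12) = 17*(-1/12) = -17/12 ≈ -1.4167)
-511*y + E(-17) = -511*(-17/12) + (4 - 4*(-17)) = 8687/12 + (4 + 68) = 8687/12 + 72 = 9551/12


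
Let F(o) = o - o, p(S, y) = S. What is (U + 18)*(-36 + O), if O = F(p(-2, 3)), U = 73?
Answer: -3276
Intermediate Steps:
F(o) = 0
O = 0
(U + 18)*(-36 + O) = (73 + 18)*(-36 + 0) = 91*(-36) = -3276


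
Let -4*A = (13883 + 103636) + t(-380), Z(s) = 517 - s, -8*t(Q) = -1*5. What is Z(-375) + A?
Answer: -911613/32 ≈ -28488.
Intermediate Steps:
t(Q) = 5/8 (t(Q) = -(-1)*5/8 = -⅛*(-5) = 5/8)
A = -940157/32 (A = -((13883 + 103636) + 5/8)/4 = -(117519 + 5/8)/4 = -¼*940157/8 = -940157/32 ≈ -29380.)
Z(-375) + A = (517 - 1*(-375)) - 940157/32 = (517 + 375) - 940157/32 = 892 - 940157/32 = -911613/32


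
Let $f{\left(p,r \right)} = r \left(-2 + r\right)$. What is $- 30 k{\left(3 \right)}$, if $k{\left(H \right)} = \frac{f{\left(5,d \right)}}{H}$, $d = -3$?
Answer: $-150$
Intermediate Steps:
$k{\left(H \right)} = \frac{15}{H}$ ($k{\left(H \right)} = \frac{\left(-3\right) \left(-2 - 3\right)}{H} = \frac{\left(-3\right) \left(-5\right)}{H} = \frac{15}{H}$)
$- 30 k{\left(3 \right)} = - 30 \cdot \frac{15}{3} = - 30 \cdot 15 \cdot \frac{1}{3} = \left(-30\right) 5 = -150$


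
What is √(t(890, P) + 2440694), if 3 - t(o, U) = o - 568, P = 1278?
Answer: 5*√97615 ≈ 1562.2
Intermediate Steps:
t(o, U) = 571 - o (t(o, U) = 3 - (o - 568) = 3 - (-568 + o) = 3 + (568 - o) = 571 - o)
√(t(890, P) + 2440694) = √((571 - 1*890) + 2440694) = √((571 - 890) + 2440694) = √(-319 + 2440694) = √2440375 = 5*√97615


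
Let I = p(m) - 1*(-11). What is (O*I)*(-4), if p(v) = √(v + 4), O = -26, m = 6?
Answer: 1144 + 104*√10 ≈ 1472.9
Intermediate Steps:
p(v) = √(4 + v)
I = 11 + √10 (I = √(4 + 6) - 1*(-11) = √10 + 11 = 11 + √10 ≈ 14.162)
(O*I)*(-4) = -26*(11 + √10)*(-4) = (-286 - 26*√10)*(-4) = 1144 + 104*√10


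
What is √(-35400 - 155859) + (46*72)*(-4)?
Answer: -13248 + 3*I*√21251 ≈ -13248.0 + 437.33*I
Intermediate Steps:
√(-35400 - 155859) + (46*72)*(-4) = √(-191259) + 3312*(-4) = 3*I*√21251 - 13248 = -13248 + 3*I*√21251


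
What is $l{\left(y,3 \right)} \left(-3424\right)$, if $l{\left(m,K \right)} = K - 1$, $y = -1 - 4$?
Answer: $-6848$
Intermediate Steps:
$y = -5$ ($y = -1 - 4 = -5$)
$l{\left(m,K \right)} = -1 + K$
$l{\left(y,3 \right)} \left(-3424\right) = \left(-1 + 3\right) \left(-3424\right) = 2 \left(-3424\right) = -6848$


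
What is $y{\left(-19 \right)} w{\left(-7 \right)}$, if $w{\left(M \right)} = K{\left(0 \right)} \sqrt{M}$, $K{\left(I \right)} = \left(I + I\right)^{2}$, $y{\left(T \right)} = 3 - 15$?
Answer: $0$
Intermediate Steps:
$y{\left(T \right)} = -12$
$K{\left(I \right)} = 4 I^{2}$ ($K{\left(I \right)} = \left(2 I\right)^{2} = 4 I^{2}$)
$w{\left(M \right)} = 0$ ($w{\left(M \right)} = 4 \cdot 0^{2} \sqrt{M} = 4 \cdot 0 \sqrt{M} = 0 \sqrt{M} = 0$)
$y{\left(-19 \right)} w{\left(-7 \right)} = \left(-12\right) 0 = 0$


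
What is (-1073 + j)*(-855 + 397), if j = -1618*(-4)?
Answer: -2472742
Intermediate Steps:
j = 6472
(-1073 + j)*(-855 + 397) = (-1073 + 6472)*(-855 + 397) = 5399*(-458) = -2472742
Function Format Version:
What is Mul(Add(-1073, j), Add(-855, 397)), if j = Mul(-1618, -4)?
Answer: -2472742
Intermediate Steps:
j = 6472
Mul(Add(-1073, j), Add(-855, 397)) = Mul(Add(-1073, 6472), Add(-855, 397)) = Mul(5399, -458) = -2472742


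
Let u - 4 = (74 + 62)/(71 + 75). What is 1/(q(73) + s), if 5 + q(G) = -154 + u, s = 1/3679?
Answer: -268567/41377640 ≈ -0.0064906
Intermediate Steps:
u = 360/73 (u = 4 + (74 + 62)/(71 + 75) = 4 + 136/146 = 4 + 136*(1/146) = 4 + 68/73 = 360/73 ≈ 4.9315)
s = 1/3679 ≈ 0.00027181
q(G) = -11247/73 (q(G) = -5 + (-154 + 360/73) = -5 - 10882/73 = -11247/73)
1/(q(73) + s) = 1/(-11247/73 + 1/3679) = 1/(-41377640/268567) = -268567/41377640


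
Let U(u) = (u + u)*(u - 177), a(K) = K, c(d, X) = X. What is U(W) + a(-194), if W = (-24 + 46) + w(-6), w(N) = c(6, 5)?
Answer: -8294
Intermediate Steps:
w(N) = 5
W = 27 (W = (-24 + 46) + 5 = 22 + 5 = 27)
U(u) = 2*u*(-177 + u) (U(u) = (2*u)*(-177 + u) = 2*u*(-177 + u))
U(W) + a(-194) = 2*27*(-177 + 27) - 194 = 2*27*(-150) - 194 = -8100 - 194 = -8294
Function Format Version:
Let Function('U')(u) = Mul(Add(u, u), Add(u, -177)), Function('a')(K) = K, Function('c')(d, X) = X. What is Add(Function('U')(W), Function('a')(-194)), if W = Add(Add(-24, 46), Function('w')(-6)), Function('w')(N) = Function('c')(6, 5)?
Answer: -8294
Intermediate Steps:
Function('w')(N) = 5
W = 27 (W = Add(Add(-24, 46), 5) = Add(22, 5) = 27)
Function('U')(u) = Mul(2, u, Add(-177, u)) (Function('U')(u) = Mul(Mul(2, u), Add(-177, u)) = Mul(2, u, Add(-177, u)))
Add(Function('U')(W), Function('a')(-194)) = Add(Mul(2, 27, Add(-177, 27)), -194) = Add(Mul(2, 27, -150), -194) = Add(-8100, -194) = -8294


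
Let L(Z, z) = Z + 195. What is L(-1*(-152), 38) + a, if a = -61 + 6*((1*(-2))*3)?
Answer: 250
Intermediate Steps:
L(Z, z) = 195 + Z
a = -97 (a = -61 + 6*(-2*3) = -61 + 6*(-6) = -61 - 36 = -97)
L(-1*(-152), 38) + a = (195 - 1*(-152)) - 97 = (195 + 152) - 97 = 347 - 97 = 250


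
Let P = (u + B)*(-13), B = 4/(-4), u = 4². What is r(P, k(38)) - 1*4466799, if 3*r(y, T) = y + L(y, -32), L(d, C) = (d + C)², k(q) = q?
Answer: -13349063/3 ≈ -4.4497e+6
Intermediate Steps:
u = 16
L(d, C) = (C + d)²
B = -1 (B = 4*(-¼) = -1)
P = -195 (P = (16 - 1)*(-13) = 15*(-13) = -195)
r(y, T) = y/3 + (-32 + y)²/3 (r(y, T) = (y + (-32 + y)²)/3 = y/3 + (-32 + y)²/3)
r(P, k(38)) - 1*4466799 = ((⅓)*(-195) + (-32 - 195)²/3) - 1*4466799 = (-65 + (⅓)*(-227)²) - 4466799 = (-65 + (⅓)*51529) - 4466799 = (-65 + 51529/3) - 4466799 = 51334/3 - 4466799 = -13349063/3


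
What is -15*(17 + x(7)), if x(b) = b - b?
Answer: -255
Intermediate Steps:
x(b) = 0
-15*(17 + x(7)) = -15*(17 + 0) = -15*17 = -255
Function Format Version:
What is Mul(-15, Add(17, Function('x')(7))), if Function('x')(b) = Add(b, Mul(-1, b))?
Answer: -255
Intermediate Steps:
Function('x')(b) = 0
Mul(-15, Add(17, Function('x')(7))) = Mul(-15, Add(17, 0)) = Mul(-15, 17) = -255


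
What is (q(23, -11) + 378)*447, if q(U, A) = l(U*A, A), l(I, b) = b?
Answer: 164049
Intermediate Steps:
q(U, A) = A
(q(23, -11) + 378)*447 = (-11 + 378)*447 = 367*447 = 164049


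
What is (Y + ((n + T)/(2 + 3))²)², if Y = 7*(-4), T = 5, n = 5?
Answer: 576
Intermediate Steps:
Y = -28
(Y + ((n + T)/(2 + 3))²)² = (-28 + ((5 + 5)/(2 + 3))²)² = (-28 + (10/5)²)² = (-28 + (10*(⅕))²)² = (-28 + 2²)² = (-28 + 4)² = (-24)² = 576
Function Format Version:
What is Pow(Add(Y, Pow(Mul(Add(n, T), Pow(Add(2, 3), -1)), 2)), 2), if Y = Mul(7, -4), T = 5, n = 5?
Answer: 576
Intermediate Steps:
Y = -28
Pow(Add(Y, Pow(Mul(Add(n, T), Pow(Add(2, 3), -1)), 2)), 2) = Pow(Add(-28, Pow(Mul(Add(5, 5), Pow(Add(2, 3), -1)), 2)), 2) = Pow(Add(-28, Pow(Mul(10, Pow(5, -1)), 2)), 2) = Pow(Add(-28, Pow(Mul(10, Rational(1, 5)), 2)), 2) = Pow(Add(-28, Pow(2, 2)), 2) = Pow(Add(-28, 4), 2) = Pow(-24, 2) = 576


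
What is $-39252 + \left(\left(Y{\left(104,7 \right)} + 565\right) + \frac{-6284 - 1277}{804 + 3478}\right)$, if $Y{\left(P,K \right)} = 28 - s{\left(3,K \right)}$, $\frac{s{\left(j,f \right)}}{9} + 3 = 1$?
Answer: $- \frac{165468323}{4282} \approx -38643.0$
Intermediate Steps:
$s{\left(j,f \right)} = -18$ ($s{\left(j,f \right)} = -27 + 9 \cdot 1 = -27 + 9 = -18$)
$Y{\left(P,K \right)} = 46$ ($Y{\left(P,K \right)} = 28 - -18 = 28 + 18 = 46$)
$-39252 + \left(\left(Y{\left(104,7 \right)} + 565\right) + \frac{-6284 - 1277}{804 + 3478}\right) = -39252 + \left(\left(46 + 565\right) + \frac{-6284 - 1277}{804 + 3478}\right) = -39252 + \left(611 - \frac{7561}{4282}\right) = -39252 + \frac{2608741}{4282} = - \frac{165468323}{4282}$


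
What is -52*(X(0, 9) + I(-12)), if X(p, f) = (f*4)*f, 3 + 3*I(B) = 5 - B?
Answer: -51272/3 ≈ -17091.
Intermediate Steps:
I(B) = ⅔ - B/3 (I(B) = -1 + (5 - B)/3 = -1 + (5/3 - B/3) = ⅔ - B/3)
X(p, f) = 4*f² (X(p, f) = (4*f)*f = 4*f²)
-52*(X(0, 9) + I(-12)) = -52*(4*9² + (⅔ - ⅓*(-12))) = -52*(4*81 + (⅔ + 4)) = -52*(324 + 14/3) = -52*986/3 = -51272/3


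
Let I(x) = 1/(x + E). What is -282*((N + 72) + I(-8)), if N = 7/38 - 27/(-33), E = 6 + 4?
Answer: -4332084/209 ≈ -20728.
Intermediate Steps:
E = 10
N = 419/418 (N = 7*(1/38) - 27*(-1/33) = 7/38 + 9/11 = 419/418 ≈ 1.0024)
I(x) = 1/(10 + x) (I(x) = 1/(x + 10) = 1/(10 + x))
-282*((N + 72) + I(-8)) = -282*((419/418 + 72) + 1/(10 - 8)) = -282*(30515/418 + 1/2) = -282*15362/209 = -4332084/209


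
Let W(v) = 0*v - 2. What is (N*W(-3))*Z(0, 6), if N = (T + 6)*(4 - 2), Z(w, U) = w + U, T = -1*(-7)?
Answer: -312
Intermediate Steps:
T = 7
Z(w, U) = U + w
W(v) = -2 (W(v) = 0 - 2 = -2)
N = 26 (N = (7 + 6)*(4 - 2) = 13*2 = 26)
(N*W(-3))*Z(0, 6) = (26*(-2))*(6 + 0) = -52*6 = -312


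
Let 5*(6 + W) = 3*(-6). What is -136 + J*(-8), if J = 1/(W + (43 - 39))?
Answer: -942/7 ≈ -134.57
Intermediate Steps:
W = -48/5 (W = -6 + (3*(-6))/5 = -6 + (⅕)*(-18) = -6 - 18/5 = -48/5 ≈ -9.6000)
J = -5/28 (J = 1/(-48/5 + (43 - 39)) = 1/(-48/5 + 4) = 1/(-28/5) = -5/28 ≈ -0.17857)
-136 + J*(-8) = -136 - 5/28*(-8) = -136 + 10/7 = -942/7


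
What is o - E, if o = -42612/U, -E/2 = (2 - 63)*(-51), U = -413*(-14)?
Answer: 17966496/2891 ≈ 6214.6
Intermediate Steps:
U = 5782
E = -6222 (E = -2*(2 - 63)*(-51) = -(-122)*(-51) = -2*3111 = -6222)
o = -21306/2891 (o = -42612/5782 = -42612*1/5782 = -21306/2891 ≈ -7.3698)
o - E = -21306/2891 - 1*(-6222) = -21306/2891 + 6222 = 17966496/2891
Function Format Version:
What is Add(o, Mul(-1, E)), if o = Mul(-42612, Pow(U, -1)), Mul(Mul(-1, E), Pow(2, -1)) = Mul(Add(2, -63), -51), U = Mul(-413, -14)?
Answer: Rational(17966496, 2891) ≈ 6214.6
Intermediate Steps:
U = 5782
E = -6222 (E = Mul(-2, Mul(Add(2, -63), -51)) = Mul(-2, Mul(-61, -51)) = Mul(-2, 3111) = -6222)
o = Rational(-21306, 2891) (o = Mul(-42612, Pow(5782, -1)) = Mul(-42612, Rational(1, 5782)) = Rational(-21306, 2891) ≈ -7.3698)
Add(o, Mul(-1, E)) = Add(Rational(-21306, 2891), Mul(-1, -6222)) = Add(Rational(-21306, 2891), 6222) = Rational(17966496, 2891)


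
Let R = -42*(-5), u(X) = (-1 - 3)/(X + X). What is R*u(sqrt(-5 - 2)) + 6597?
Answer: 6597 + 60*I*sqrt(7) ≈ 6597.0 + 158.75*I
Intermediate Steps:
u(X) = -2/X (u(X) = -4*1/(2*X) = -2/X)
R = 210
R*u(sqrt(-5 - 2)) + 6597 = 210*(-2/sqrt(-5 - 2)) + 6597 = 210*(-2*(-I*sqrt(7)/7)) + 6597 = 210*(-(-2)*I*sqrt(7)/7) + 6597 = 210*(2*I*sqrt(7)/7) + 6597 = 60*I*sqrt(7) + 6597 = 6597 + 60*I*sqrt(7)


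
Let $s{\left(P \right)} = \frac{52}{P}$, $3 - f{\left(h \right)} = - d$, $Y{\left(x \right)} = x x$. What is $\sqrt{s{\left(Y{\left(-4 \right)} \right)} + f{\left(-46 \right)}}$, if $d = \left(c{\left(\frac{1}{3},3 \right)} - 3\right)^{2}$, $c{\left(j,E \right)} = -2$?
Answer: $\frac{5 \sqrt{5}}{2} \approx 5.5902$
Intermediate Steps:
$Y{\left(x \right)} = x^{2}$
$d = 25$ ($d = \left(-2 - 3\right)^{2} = \left(-5\right)^{2} = 25$)
$f{\left(h \right)} = 28$ ($f{\left(h \right)} = 3 - \left(-1\right) 25 = 3 - -25 = 3 + 25 = 28$)
$\sqrt{s{\left(Y{\left(-4 \right)} \right)} + f{\left(-46 \right)}} = \sqrt{\frac{52}{\left(-4\right)^{2}} + 28} = \sqrt{\frac{52}{16} + 28} = \sqrt{52 \cdot \frac{1}{16} + 28} = \sqrt{\frac{13}{4} + 28} = \sqrt{\frac{125}{4}} = \frac{5 \sqrt{5}}{2}$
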